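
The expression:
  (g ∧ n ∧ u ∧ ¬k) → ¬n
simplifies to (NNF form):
k ∨ ¬g ∨ ¬n ∨ ¬u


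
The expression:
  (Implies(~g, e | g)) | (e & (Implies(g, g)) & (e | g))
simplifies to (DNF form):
e | g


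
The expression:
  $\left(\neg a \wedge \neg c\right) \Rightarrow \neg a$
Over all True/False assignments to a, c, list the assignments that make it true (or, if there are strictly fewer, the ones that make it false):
is always true.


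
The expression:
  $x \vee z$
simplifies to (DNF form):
$x \vee z$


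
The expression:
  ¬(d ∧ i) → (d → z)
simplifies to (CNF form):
i ∨ z ∨ ¬d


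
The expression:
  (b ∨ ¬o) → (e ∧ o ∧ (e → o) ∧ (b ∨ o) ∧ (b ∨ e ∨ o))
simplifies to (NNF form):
o ∧ (e ∨ ¬b)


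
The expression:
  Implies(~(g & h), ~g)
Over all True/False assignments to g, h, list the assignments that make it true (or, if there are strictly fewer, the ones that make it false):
is false only for:
  g=True, h=False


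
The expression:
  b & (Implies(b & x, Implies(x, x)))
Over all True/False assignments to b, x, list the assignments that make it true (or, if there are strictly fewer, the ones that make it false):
is true only for:
  b=True, x=False;
  b=True, x=True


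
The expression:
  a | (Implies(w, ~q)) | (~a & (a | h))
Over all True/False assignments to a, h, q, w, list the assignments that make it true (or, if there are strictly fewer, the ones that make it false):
is false only for:
  a=False, h=False, q=True, w=True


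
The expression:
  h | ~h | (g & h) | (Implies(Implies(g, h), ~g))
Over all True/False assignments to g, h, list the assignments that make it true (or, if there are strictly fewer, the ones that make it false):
is always true.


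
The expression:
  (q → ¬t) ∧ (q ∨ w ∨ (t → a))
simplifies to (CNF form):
(¬q ∨ ¬t) ∧ (a ∨ w ∨ ¬t)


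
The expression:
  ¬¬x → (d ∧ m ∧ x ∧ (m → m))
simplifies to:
(d ∧ m) ∨ ¬x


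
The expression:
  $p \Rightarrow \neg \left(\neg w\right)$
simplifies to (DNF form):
$w \vee \neg p$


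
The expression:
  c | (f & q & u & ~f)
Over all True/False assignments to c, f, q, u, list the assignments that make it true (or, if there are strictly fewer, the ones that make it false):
is true only for:
  c=True, f=False, q=False, u=False;
  c=True, f=False, q=False, u=True;
  c=True, f=False, q=True, u=False;
  c=True, f=False, q=True, u=True;
  c=True, f=True, q=False, u=False;
  c=True, f=True, q=False, u=True;
  c=True, f=True, q=True, u=False;
  c=True, f=True, q=True, u=True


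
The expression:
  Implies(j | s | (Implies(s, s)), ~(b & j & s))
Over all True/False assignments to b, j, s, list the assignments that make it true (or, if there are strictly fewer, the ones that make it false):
is false only for:
  b=True, j=True, s=True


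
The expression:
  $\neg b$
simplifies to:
$\neg b$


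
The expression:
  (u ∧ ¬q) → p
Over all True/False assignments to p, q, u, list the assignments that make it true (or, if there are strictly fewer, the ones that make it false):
is false only for:
  p=False, q=False, u=True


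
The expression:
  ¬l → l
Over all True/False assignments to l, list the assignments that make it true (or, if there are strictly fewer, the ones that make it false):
is true only for:
  l=True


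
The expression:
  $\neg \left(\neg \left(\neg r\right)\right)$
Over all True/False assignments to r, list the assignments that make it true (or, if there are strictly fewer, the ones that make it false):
is true only for:
  r=False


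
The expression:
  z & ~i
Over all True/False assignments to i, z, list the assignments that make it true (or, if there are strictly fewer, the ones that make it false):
is true only for:
  i=False, z=True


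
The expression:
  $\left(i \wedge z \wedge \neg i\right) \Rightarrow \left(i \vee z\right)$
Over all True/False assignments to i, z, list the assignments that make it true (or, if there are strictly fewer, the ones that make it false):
is always true.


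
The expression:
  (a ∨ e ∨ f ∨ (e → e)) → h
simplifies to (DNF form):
h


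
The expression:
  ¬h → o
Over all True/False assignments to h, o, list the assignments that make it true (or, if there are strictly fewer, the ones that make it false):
is false only for:
  h=False, o=False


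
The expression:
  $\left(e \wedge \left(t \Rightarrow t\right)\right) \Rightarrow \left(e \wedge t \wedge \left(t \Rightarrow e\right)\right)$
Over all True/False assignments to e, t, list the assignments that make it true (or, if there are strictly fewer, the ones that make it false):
is false only for:
  e=True, t=False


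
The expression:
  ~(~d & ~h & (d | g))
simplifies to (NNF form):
d | h | ~g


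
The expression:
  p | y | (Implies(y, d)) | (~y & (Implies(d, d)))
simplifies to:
True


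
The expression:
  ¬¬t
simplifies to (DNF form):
t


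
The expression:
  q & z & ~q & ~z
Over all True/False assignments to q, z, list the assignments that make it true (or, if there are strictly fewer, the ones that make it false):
is never true.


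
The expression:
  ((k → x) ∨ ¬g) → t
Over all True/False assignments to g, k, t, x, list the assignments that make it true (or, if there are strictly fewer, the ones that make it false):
is false only for:
  g=False, k=False, t=False, x=False;
  g=False, k=False, t=False, x=True;
  g=False, k=True, t=False, x=False;
  g=False, k=True, t=False, x=True;
  g=True, k=False, t=False, x=False;
  g=True, k=False, t=False, x=True;
  g=True, k=True, t=False, x=True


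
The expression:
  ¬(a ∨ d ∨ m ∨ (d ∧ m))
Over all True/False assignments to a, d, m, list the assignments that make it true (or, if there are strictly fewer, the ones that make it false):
is true only for:
  a=False, d=False, m=False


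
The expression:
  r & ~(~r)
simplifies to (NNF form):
r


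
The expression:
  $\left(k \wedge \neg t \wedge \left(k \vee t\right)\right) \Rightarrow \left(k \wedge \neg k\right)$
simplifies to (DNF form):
$t \vee \neg k$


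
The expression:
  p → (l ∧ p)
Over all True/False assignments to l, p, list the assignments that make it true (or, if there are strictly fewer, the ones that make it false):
is false only for:
  l=False, p=True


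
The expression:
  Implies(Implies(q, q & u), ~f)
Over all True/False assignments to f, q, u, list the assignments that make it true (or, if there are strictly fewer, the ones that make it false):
is false only for:
  f=True, q=False, u=False;
  f=True, q=False, u=True;
  f=True, q=True, u=True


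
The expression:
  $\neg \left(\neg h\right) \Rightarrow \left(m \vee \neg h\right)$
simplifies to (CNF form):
$m \vee \neg h$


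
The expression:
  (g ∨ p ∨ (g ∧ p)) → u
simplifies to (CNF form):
(u ∨ ¬g) ∧ (u ∨ ¬p)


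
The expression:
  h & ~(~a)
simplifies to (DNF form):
a & h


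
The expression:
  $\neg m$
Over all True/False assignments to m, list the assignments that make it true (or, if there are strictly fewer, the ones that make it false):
is true only for:
  m=False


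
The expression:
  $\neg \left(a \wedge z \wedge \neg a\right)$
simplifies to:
$\text{True}$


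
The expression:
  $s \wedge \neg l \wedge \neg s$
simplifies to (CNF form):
$\text{False}$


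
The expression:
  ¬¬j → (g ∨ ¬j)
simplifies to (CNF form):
g ∨ ¬j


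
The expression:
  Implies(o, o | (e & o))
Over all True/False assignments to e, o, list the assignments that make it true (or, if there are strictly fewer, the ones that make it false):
is always true.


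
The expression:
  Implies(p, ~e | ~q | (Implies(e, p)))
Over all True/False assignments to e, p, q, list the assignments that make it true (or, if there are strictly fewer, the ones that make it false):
is always true.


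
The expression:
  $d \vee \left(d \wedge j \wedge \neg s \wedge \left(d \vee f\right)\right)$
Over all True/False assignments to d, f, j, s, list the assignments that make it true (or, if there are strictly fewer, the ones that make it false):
is true only for:
  d=True, f=False, j=False, s=False;
  d=True, f=False, j=False, s=True;
  d=True, f=False, j=True, s=False;
  d=True, f=False, j=True, s=True;
  d=True, f=True, j=False, s=False;
  d=True, f=True, j=False, s=True;
  d=True, f=True, j=True, s=False;
  d=True, f=True, j=True, s=True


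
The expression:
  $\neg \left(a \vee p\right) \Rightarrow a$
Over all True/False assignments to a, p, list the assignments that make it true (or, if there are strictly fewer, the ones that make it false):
is false only for:
  a=False, p=False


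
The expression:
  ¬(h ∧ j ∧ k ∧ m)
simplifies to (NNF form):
¬h ∨ ¬j ∨ ¬k ∨ ¬m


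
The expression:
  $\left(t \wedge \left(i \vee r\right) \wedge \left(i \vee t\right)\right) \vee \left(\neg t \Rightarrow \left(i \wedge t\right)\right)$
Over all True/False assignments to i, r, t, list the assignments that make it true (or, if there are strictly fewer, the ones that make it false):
is true only for:
  i=False, r=False, t=True;
  i=False, r=True, t=True;
  i=True, r=False, t=True;
  i=True, r=True, t=True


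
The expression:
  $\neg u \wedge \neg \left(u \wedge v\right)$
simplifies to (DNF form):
$\neg u$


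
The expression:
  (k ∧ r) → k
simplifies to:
True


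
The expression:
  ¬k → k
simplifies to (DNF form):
k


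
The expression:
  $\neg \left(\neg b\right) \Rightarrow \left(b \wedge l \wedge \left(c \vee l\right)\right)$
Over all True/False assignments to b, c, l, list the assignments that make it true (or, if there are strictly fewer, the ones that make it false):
is false only for:
  b=True, c=False, l=False;
  b=True, c=True, l=False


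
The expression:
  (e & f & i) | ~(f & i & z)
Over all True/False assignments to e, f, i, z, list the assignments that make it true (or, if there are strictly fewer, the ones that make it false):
is false only for:
  e=False, f=True, i=True, z=True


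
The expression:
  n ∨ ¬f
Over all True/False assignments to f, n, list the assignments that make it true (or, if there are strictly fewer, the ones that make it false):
is false only for:
  f=True, n=False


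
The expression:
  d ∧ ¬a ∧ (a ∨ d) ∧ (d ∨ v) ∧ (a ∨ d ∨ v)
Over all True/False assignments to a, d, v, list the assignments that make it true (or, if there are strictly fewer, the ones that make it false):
is true only for:
  a=False, d=True, v=False;
  a=False, d=True, v=True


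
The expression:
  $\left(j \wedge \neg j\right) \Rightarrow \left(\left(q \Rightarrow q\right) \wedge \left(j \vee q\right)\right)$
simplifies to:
$\text{True}$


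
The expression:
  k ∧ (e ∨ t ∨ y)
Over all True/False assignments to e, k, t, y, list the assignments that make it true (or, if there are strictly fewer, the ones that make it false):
is true only for:
  e=False, k=True, t=False, y=True;
  e=False, k=True, t=True, y=False;
  e=False, k=True, t=True, y=True;
  e=True, k=True, t=False, y=False;
  e=True, k=True, t=False, y=True;
  e=True, k=True, t=True, y=False;
  e=True, k=True, t=True, y=True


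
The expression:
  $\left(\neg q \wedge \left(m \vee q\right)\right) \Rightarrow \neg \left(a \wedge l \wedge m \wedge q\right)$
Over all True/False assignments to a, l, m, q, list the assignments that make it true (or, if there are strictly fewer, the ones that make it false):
is always true.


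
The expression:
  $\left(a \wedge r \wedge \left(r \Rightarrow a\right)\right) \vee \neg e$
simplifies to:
$\left(a \wedge r\right) \vee \neg e$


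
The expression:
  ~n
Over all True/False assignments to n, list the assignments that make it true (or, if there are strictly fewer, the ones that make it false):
is true only for:
  n=False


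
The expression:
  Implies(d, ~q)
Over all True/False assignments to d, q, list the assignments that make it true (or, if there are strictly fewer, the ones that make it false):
is false only for:
  d=True, q=True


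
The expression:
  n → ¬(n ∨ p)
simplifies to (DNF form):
¬n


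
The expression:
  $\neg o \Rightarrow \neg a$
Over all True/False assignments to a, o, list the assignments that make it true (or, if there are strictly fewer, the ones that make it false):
is false only for:
  a=True, o=False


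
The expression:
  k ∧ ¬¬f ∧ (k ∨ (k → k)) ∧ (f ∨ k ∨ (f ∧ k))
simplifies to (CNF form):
f ∧ k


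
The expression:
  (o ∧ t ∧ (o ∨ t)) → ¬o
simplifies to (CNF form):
¬o ∨ ¬t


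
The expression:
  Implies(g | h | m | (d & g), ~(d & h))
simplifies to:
~d | ~h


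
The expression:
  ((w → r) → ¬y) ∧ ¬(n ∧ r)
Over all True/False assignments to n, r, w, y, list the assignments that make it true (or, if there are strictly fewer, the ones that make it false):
is true only for:
  n=False, r=False, w=False, y=False;
  n=False, r=False, w=True, y=False;
  n=False, r=False, w=True, y=True;
  n=False, r=True, w=False, y=False;
  n=False, r=True, w=True, y=False;
  n=True, r=False, w=False, y=False;
  n=True, r=False, w=True, y=False;
  n=True, r=False, w=True, y=True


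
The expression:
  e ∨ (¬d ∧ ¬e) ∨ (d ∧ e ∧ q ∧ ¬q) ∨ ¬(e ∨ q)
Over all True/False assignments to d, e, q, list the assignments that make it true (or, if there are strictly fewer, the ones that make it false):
is false only for:
  d=True, e=False, q=True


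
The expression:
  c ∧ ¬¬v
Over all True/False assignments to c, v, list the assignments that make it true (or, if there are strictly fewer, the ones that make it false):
is true only for:
  c=True, v=True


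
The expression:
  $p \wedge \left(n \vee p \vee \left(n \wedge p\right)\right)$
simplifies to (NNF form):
$p$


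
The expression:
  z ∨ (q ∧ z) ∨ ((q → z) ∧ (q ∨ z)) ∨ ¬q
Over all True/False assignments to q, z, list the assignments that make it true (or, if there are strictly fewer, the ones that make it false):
is false only for:
  q=True, z=False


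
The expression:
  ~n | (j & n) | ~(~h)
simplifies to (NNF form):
h | j | ~n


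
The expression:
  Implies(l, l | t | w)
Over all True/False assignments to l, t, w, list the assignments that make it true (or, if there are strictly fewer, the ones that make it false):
is always true.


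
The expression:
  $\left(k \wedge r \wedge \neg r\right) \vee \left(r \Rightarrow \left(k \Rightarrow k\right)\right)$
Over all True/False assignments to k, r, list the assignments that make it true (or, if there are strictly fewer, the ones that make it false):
is always true.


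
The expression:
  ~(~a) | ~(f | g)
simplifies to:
a | (~f & ~g)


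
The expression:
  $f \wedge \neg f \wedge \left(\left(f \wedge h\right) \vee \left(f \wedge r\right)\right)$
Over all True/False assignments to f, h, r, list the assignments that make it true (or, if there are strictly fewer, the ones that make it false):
is never true.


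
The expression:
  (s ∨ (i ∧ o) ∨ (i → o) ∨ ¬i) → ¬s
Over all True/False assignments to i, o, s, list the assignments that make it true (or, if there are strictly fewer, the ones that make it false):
is true only for:
  i=False, o=False, s=False;
  i=False, o=True, s=False;
  i=True, o=False, s=False;
  i=True, o=True, s=False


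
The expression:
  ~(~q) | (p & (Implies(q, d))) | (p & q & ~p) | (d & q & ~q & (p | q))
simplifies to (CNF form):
p | q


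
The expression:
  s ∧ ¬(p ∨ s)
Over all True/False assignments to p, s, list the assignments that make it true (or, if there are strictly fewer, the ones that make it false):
is never true.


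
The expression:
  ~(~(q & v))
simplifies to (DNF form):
q & v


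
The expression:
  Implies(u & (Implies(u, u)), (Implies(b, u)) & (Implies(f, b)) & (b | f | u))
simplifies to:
b | ~f | ~u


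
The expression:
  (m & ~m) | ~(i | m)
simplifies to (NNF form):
~i & ~m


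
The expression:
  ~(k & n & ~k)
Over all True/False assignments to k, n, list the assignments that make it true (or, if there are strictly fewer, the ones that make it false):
is always true.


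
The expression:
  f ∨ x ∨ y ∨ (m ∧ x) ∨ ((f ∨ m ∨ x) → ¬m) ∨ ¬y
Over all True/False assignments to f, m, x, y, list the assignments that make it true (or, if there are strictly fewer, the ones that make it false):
is always true.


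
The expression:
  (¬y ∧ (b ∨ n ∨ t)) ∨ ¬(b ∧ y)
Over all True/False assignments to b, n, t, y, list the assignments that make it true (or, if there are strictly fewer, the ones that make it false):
is false only for:
  b=True, n=False, t=False, y=True;
  b=True, n=False, t=True, y=True;
  b=True, n=True, t=False, y=True;
  b=True, n=True, t=True, y=True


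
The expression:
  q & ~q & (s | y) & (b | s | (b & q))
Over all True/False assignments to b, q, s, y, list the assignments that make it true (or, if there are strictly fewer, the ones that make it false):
is never true.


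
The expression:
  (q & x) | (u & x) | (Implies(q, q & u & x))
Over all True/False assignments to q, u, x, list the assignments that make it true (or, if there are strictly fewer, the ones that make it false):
is false only for:
  q=True, u=False, x=False;
  q=True, u=True, x=False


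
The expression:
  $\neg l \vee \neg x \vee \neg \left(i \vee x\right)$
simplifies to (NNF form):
$\neg l \vee \neg x$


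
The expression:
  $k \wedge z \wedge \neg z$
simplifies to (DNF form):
$\text{False}$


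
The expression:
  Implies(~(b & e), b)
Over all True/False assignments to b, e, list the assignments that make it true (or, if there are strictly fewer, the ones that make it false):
is true only for:
  b=True, e=False;
  b=True, e=True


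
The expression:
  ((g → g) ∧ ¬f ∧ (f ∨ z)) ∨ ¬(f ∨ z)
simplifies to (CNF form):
¬f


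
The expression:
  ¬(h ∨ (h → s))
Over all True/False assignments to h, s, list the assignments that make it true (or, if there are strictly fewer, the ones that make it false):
is never true.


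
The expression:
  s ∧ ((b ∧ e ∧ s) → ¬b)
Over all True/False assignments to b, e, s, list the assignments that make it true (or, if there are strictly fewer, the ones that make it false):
is true only for:
  b=False, e=False, s=True;
  b=False, e=True, s=True;
  b=True, e=False, s=True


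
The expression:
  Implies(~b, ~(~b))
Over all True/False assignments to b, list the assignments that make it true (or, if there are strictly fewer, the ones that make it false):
is true only for:
  b=True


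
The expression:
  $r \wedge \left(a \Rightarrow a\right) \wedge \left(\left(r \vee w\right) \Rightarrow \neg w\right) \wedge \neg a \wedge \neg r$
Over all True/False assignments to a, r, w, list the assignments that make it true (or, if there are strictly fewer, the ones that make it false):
is never true.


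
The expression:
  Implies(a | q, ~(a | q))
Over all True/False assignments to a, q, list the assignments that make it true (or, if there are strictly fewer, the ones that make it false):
is true only for:
  a=False, q=False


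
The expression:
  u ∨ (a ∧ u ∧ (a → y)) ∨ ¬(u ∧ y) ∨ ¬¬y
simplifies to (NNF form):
True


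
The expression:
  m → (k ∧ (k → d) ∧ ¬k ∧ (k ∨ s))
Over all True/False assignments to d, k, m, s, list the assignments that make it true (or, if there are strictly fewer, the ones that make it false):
is true only for:
  d=False, k=False, m=False, s=False;
  d=False, k=False, m=False, s=True;
  d=False, k=True, m=False, s=False;
  d=False, k=True, m=False, s=True;
  d=True, k=False, m=False, s=False;
  d=True, k=False, m=False, s=True;
  d=True, k=True, m=False, s=False;
  d=True, k=True, m=False, s=True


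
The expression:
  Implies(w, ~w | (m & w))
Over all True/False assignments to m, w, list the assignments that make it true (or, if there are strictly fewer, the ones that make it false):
is false only for:
  m=False, w=True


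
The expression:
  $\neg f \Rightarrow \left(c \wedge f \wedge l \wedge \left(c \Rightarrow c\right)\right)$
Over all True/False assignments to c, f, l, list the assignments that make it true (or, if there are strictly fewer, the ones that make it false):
is true only for:
  c=False, f=True, l=False;
  c=False, f=True, l=True;
  c=True, f=True, l=False;
  c=True, f=True, l=True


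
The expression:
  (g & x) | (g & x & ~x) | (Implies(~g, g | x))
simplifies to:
g | x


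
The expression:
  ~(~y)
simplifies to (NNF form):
y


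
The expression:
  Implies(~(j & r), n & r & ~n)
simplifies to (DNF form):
j & r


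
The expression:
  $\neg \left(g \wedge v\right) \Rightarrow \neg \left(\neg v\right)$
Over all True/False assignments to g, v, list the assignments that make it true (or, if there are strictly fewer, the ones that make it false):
is true only for:
  g=False, v=True;
  g=True, v=True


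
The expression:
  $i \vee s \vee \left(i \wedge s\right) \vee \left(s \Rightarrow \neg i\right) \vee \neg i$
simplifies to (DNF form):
$\text{True}$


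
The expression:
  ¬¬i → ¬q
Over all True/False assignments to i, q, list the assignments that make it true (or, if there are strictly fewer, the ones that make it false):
is false only for:
  i=True, q=True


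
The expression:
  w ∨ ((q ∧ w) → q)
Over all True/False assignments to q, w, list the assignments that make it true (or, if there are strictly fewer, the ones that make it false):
is always true.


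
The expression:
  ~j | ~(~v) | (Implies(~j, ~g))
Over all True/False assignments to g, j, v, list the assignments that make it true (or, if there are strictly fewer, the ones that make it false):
is always true.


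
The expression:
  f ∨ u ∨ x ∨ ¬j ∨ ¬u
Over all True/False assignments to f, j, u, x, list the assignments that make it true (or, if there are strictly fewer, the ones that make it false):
is always true.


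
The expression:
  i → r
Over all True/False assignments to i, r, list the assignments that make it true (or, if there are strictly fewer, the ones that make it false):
is false only for:
  i=True, r=False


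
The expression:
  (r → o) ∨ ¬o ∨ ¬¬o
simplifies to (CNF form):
True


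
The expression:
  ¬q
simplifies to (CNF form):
¬q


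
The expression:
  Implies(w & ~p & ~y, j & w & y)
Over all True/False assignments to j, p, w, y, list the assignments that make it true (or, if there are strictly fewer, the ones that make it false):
is false only for:
  j=False, p=False, w=True, y=False;
  j=True, p=False, w=True, y=False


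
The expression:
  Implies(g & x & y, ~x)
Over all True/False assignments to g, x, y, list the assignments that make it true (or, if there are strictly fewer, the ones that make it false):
is false only for:
  g=True, x=True, y=True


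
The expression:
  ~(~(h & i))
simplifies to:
h & i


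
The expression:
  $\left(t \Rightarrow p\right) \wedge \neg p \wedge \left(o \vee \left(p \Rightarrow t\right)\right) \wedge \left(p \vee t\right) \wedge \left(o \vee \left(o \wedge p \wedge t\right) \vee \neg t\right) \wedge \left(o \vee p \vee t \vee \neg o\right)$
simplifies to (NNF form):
$\text{False}$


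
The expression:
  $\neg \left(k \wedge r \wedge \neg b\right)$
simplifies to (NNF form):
$b \vee \neg k \vee \neg r$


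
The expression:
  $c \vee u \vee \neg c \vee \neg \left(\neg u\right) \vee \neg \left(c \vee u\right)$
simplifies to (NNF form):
$\text{True}$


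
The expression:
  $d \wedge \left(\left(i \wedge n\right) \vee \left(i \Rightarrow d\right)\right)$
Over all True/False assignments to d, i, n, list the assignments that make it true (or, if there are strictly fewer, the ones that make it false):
is true only for:
  d=True, i=False, n=False;
  d=True, i=False, n=True;
  d=True, i=True, n=False;
  d=True, i=True, n=True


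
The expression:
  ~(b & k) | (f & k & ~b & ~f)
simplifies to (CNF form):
~b | ~k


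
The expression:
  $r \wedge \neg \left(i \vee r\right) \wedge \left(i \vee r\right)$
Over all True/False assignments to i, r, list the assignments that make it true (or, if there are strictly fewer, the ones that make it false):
is never true.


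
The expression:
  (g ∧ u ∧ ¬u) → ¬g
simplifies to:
True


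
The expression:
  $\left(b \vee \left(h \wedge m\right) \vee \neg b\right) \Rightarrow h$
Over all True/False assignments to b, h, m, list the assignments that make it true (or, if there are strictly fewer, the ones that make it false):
is true only for:
  b=False, h=True, m=False;
  b=False, h=True, m=True;
  b=True, h=True, m=False;
  b=True, h=True, m=True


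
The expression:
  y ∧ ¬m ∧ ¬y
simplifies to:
False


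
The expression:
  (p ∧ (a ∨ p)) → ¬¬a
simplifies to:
a ∨ ¬p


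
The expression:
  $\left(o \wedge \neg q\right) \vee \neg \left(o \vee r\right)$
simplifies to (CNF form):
$\left(o \vee \neg r\right) \wedge \left(\neg o \vee \neg q\right)$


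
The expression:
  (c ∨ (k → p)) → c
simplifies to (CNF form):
(c ∨ k) ∧ (c ∨ ¬p)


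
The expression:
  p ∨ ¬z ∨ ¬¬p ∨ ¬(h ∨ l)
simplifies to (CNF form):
(p ∨ ¬h ∨ ¬z) ∧ (p ∨ ¬l ∨ ¬z)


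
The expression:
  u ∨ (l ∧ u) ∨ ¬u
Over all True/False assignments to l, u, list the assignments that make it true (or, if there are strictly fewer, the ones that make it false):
is always true.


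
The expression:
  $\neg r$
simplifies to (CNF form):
$\neg r$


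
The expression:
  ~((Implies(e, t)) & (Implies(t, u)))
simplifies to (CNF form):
(e | t) & (~t | ~u)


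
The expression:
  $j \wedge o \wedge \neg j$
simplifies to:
$\text{False}$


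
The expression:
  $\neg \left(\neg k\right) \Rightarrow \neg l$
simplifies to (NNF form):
$\neg k \vee \neg l$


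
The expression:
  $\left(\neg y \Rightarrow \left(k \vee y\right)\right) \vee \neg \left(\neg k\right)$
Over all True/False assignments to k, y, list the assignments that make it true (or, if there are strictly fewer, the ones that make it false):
is false only for:
  k=False, y=False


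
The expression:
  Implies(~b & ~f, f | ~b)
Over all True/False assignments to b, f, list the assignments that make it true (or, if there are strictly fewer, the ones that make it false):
is always true.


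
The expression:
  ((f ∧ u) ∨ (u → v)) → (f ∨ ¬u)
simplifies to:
f ∨ ¬u ∨ ¬v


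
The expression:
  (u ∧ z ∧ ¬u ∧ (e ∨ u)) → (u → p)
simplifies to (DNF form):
True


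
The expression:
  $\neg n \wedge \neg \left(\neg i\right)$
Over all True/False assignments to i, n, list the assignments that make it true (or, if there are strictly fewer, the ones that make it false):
is true only for:
  i=True, n=False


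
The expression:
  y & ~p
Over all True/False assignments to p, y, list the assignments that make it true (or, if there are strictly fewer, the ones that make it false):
is true only for:
  p=False, y=True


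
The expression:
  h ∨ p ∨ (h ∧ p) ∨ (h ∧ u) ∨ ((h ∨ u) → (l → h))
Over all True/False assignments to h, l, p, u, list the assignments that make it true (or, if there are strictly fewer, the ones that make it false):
is false only for:
  h=False, l=True, p=False, u=True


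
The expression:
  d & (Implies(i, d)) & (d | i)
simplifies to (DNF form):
d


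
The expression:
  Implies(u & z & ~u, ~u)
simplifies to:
True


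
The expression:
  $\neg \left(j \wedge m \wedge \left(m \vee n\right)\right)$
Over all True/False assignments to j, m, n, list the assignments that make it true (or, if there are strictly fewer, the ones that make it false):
is false only for:
  j=True, m=True, n=False;
  j=True, m=True, n=True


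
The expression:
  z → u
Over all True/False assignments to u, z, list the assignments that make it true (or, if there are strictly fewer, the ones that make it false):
is false only for:
  u=False, z=True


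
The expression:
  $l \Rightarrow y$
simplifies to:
$y \vee \neg l$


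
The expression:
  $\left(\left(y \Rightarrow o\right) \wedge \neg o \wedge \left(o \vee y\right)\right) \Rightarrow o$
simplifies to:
$\text{True}$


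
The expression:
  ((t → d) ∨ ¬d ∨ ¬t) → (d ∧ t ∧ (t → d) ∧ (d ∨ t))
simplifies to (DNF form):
d ∧ t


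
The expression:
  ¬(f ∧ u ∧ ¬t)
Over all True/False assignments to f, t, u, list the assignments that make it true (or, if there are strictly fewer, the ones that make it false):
is false only for:
  f=True, t=False, u=True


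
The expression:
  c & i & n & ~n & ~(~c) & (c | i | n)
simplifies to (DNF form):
False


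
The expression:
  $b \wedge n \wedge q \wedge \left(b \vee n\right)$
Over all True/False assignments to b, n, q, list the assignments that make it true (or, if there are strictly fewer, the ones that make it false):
is true only for:
  b=True, n=True, q=True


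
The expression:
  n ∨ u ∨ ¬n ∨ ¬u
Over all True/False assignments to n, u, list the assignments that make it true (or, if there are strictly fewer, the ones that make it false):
is always true.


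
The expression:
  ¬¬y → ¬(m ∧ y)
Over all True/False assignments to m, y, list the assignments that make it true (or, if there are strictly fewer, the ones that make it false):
is false only for:
  m=True, y=True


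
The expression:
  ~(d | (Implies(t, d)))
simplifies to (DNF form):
t & ~d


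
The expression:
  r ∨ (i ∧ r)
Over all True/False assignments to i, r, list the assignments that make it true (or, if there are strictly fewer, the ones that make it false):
is true only for:
  i=False, r=True;
  i=True, r=True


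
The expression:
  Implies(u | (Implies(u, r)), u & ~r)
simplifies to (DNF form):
u & ~r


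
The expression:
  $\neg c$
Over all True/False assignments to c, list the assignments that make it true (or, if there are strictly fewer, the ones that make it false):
is true only for:
  c=False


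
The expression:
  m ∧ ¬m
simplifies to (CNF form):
False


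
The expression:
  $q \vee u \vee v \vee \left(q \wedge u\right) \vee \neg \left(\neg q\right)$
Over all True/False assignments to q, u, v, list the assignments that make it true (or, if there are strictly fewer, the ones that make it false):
is false only for:
  q=False, u=False, v=False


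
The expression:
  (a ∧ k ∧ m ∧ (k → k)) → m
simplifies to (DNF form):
True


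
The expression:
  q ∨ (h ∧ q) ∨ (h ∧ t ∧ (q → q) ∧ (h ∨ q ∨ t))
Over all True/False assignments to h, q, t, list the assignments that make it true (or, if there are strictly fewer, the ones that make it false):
is false only for:
  h=False, q=False, t=False;
  h=False, q=False, t=True;
  h=True, q=False, t=False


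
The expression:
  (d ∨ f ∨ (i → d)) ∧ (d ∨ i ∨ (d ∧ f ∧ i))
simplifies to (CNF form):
(d ∨ f) ∧ (d ∨ i)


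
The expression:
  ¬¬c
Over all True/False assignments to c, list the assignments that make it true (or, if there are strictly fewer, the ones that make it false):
is true only for:
  c=True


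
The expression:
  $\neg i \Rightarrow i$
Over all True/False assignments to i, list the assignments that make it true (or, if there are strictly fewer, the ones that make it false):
is true only for:
  i=True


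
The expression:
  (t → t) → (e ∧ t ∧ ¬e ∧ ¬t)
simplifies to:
False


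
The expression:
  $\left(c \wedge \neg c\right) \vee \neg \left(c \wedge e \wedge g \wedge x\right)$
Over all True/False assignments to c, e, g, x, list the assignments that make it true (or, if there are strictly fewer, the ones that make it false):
is false only for:
  c=True, e=True, g=True, x=True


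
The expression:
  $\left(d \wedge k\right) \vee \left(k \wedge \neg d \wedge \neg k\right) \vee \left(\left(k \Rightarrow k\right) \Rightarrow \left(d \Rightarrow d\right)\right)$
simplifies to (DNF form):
$\text{True}$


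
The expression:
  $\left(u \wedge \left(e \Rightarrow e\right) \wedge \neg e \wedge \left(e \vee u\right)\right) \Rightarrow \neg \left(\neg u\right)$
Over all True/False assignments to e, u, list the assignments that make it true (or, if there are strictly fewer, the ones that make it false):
is always true.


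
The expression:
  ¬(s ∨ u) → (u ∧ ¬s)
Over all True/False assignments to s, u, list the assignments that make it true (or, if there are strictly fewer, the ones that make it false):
is false only for:
  s=False, u=False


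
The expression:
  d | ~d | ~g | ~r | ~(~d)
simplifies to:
True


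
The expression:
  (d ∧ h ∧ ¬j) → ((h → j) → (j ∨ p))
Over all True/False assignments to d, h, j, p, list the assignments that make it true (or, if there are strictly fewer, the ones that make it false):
is always true.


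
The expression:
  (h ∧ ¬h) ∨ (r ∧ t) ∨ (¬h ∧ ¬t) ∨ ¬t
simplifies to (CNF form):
r ∨ ¬t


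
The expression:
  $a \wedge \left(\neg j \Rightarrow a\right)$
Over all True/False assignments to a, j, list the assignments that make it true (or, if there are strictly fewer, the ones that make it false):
is true only for:
  a=True, j=False;
  a=True, j=True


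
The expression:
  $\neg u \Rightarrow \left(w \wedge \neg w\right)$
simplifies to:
$u$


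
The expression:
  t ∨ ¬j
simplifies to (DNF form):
t ∨ ¬j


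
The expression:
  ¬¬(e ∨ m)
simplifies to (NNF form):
e ∨ m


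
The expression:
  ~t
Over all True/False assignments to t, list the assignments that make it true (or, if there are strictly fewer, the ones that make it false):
is true only for:
  t=False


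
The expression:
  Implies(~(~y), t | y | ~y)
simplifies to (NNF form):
True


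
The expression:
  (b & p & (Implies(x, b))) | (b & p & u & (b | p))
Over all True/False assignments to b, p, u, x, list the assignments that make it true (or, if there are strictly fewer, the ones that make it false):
is true only for:
  b=True, p=True, u=False, x=False;
  b=True, p=True, u=False, x=True;
  b=True, p=True, u=True, x=False;
  b=True, p=True, u=True, x=True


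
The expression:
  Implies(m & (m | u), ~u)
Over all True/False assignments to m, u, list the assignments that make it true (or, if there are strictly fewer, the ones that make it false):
is false only for:
  m=True, u=True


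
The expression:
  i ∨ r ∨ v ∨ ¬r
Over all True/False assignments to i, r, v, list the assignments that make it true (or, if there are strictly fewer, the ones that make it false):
is always true.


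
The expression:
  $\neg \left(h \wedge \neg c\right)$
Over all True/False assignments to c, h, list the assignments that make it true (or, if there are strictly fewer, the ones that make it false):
is false only for:
  c=False, h=True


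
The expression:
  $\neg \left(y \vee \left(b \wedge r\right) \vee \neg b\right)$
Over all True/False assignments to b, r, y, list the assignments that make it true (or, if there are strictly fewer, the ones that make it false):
is true only for:
  b=True, r=False, y=False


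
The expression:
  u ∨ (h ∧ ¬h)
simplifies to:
u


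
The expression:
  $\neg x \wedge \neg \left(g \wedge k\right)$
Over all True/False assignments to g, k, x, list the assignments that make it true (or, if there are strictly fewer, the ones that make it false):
is true only for:
  g=False, k=False, x=False;
  g=False, k=True, x=False;
  g=True, k=False, x=False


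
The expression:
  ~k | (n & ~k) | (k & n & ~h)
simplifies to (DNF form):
~k | (n & ~h)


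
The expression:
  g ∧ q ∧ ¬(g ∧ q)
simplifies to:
False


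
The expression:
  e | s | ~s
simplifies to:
True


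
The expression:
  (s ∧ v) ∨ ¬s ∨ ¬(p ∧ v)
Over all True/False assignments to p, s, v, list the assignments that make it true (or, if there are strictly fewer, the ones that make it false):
is always true.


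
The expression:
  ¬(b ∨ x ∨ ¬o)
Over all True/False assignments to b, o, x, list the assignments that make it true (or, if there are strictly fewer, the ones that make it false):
is true only for:
  b=False, o=True, x=False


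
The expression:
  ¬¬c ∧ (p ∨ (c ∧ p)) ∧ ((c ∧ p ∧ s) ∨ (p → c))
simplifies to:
c ∧ p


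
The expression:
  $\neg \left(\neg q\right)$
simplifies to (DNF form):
$q$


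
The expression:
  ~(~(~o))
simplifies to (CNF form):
~o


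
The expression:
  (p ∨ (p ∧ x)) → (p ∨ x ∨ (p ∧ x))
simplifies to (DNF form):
True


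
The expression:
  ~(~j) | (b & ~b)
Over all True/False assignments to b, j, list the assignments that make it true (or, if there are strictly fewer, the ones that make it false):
is true only for:
  b=False, j=True;
  b=True, j=True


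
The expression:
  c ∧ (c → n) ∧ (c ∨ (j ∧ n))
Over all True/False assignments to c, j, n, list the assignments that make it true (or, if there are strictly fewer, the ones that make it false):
is true only for:
  c=True, j=False, n=True;
  c=True, j=True, n=True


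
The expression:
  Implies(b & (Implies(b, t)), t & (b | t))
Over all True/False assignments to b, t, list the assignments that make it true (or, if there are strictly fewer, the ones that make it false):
is always true.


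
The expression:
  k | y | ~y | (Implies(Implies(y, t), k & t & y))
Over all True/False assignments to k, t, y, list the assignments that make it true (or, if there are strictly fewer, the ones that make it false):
is always true.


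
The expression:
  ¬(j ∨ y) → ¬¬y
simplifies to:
j ∨ y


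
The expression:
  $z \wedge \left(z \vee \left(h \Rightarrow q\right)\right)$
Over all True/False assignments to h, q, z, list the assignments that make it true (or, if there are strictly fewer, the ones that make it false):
is true only for:
  h=False, q=False, z=True;
  h=False, q=True, z=True;
  h=True, q=False, z=True;
  h=True, q=True, z=True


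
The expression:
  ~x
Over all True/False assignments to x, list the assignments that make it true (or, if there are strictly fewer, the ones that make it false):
is true only for:
  x=False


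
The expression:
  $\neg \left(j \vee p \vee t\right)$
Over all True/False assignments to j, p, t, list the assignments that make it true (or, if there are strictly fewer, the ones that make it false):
is true only for:
  j=False, p=False, t=False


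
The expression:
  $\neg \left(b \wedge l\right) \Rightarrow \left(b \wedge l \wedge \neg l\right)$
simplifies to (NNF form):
$b \wedge l$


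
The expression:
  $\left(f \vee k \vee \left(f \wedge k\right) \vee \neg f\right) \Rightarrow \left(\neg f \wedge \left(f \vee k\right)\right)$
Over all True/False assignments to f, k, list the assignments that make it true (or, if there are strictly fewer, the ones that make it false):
is true only for:
  f=False, k=True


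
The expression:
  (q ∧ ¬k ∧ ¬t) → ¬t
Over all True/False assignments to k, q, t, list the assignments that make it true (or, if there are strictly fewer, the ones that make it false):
is always true.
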